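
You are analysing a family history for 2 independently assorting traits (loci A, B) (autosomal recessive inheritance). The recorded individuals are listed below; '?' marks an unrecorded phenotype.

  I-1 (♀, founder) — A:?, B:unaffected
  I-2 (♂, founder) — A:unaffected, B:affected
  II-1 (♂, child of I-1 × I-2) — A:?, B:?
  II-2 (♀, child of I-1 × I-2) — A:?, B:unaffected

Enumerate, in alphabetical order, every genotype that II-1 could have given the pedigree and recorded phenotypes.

A/I-1 ? ·: AA|Aa|aa
A/I-2 un ·: AA|Aa
A/II-1 ? I-1×I-2: AA|Aa|aa
A/II-2 ? I-1×I-2: AA|Aa|aa
⇒ A over [I-1,I-2,II-1,II-2]: 23 consistent
B/I-1 un ·: BB|Bb
B/I-2 aff ·: bb
B/II-1 ? I-1×I-2: Bb|bb
B/II-2 un I-1×I-2: Bb
⇒ B over [I-1,I-2,II-1,II-2]: 3 consistent

II-1 ∈ {AA Bb, AA bb, Aa Bb, Aa bb, aa Bb, aa bb}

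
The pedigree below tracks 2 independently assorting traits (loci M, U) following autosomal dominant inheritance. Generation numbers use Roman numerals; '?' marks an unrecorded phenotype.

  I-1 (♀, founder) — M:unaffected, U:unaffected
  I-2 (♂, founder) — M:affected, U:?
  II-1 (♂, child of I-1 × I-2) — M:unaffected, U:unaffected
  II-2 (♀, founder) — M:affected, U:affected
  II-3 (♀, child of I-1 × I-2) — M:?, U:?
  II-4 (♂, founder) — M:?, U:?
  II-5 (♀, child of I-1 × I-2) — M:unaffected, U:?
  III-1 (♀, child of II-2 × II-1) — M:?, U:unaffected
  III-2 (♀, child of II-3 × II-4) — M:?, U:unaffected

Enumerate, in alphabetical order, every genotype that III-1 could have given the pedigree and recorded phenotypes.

M/I-1 un ·: mm
M/I-2 aff ·: Mm
M/II-1 un I-1×I-2: mm
M/II-2 aff ·: Mm|MM
M/II-3 ? I-1×I-2: mm|Mm
M/II-4 ? ·: mm|Mm|MM
M/II-5 un I-1×I-2: mm
M/III-1 ? II-2×II-1: mm|Mm
M/III-2 ? II-3×II-4: mm|Mm|MM
⇒ M over [I-1,I-2,II-1,II-2,II-3,II-4,II-5,III-1,III-2]: 33 consistent
U/I-1 un ·: uu
U/I-2 ? ·: uu|Uu
U/II-1 un I-1×I-2: uu
U/II-2 aff ·: Uu
U/II-3 ? I-1×I-2: uu|Uu
U/II-4 ? ·: uu|Uu
U/II-5 ? I-1×I-2: uu|Uu
U/III-1 un II-2×II-1: uu
U/III-2 un II-3×II-4: uu
⇒ U over [I-1,I-2,II-1,II-2,II-3,II-4,II-5,III-1,III-2]: 10 consistent

III-1 ∈ {Mm uu, mm uu}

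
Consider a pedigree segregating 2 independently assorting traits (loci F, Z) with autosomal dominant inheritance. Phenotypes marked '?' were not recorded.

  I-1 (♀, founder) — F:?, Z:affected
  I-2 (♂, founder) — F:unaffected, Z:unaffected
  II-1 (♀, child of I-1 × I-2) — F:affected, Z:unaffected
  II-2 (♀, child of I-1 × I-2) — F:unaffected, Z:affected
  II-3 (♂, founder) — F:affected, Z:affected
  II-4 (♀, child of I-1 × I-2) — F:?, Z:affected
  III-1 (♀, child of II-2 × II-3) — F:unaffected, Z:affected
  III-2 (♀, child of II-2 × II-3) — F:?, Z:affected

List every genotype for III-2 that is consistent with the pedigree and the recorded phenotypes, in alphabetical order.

III-2 ∈ {Ff ZZ, Ff Zz, ff ZZ, ff Zz}

F/I-1 ? ·: Ff
F/I-2 un ·: ff
F/II-1 aff I-1×I-2: Ff
F/II-2 un I-1×I-2: ff
F/II-3 aff ·: Ff
F/II-4 ? I-1×I-2: ff|Ff
F/III-1 un II-2×II-3: ff
F/III-2 ? II-2×II-3: ff|Ff
⇒ F over [I-1,I-2,II-1,II-2,II-3,II-4,III-1,III-2]: 4 consistent
Z/I-1 aff ·: Zz
Z/I-2 un ·: zz
Z/II-1 un I-1×I-2: zz
Z/II-2 aff I-1×I-2: Zz
Z/II-3 aff ·: Zz|ZZ
Z/II-4 aff I-1×I-2: Zz
Z/III-1 aff II-2×II-3: Zz|ZZ
Z/III-2 aff II-2×II-3: Zz|ZZ
⇒ Z over [I-1,I-2,II-1,II-2,II-3,II-4,III-1,III-2]: 8 consistent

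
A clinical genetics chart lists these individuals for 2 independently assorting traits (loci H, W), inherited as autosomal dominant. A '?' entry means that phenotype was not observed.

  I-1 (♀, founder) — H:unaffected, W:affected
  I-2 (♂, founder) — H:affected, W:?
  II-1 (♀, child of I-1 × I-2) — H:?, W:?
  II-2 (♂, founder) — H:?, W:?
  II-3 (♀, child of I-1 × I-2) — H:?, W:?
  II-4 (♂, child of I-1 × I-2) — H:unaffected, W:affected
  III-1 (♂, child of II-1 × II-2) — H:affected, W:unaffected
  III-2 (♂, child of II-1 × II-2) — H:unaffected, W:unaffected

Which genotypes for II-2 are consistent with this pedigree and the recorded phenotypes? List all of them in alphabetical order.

H/I-1 un ·: hh
H/I-2 aff ·: Hh
H/II-1 ? I-1×I-2: hh|Hh
H/II-2 ? ·: hh|Hh
H/II-3 ? I-1×I-2: hh|Hh
H/II-4 un I-1×I-2: hh
H/III-1 aff II-1×II-2: Hh|HH
H/III-2 un II-1×II-2: hh
⇒ H over [I-1,I-2,II-1,II-2,II-3,II-4,III-1,III-2]: 8 consistent
W/I-1 aff ·: Ww|WW
W/I-2 ? ·: ww|Ww|WW
W/II-1 ? I-1×I-2: ww|Ww
W/II-2 ? ·: ww|Ww
W/II-3 ? I-1×I-2: ww|Ww|WW
W/II-4 aff I-1×I-2: Ww|WW
W/III-1 un II-1×II-2: ww
W/III-2 un II-1×II-2: ww
⇒ W over [I-1,I-2,II-1,II-2,II-3,II-4,III-1,III-2]: 50 consistent

II-2 ∈ {Hh Ww, Hh ww, hh Ww, hh ww}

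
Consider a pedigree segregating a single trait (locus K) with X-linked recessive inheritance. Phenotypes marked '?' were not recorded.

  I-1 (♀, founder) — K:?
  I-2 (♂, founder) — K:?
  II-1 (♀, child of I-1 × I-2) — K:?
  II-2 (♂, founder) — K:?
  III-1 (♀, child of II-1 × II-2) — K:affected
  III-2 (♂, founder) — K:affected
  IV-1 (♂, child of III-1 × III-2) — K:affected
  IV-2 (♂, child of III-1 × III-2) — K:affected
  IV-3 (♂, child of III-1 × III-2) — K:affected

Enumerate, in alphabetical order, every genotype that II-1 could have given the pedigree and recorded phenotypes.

II-1 ∈ {X^KX^k, X^kX^k}

K/I-1 ? ·: X^KX^K|X^KX^k|X^kX^k
K/I-2 ? ·: X^KY|X^kY
K/II-1 ? I-1×I-2: X^KX^k|X^kX^k
K/II-2 ? ·: X^kY
K/III-1 aff II-1×II-2: X^kX^k
K/III-2 aff ·: X^kY
K/IV-1 aff III-1×III-2: X^kY
K/IV-2 aff III-1×III-2: X^kY
K/IV-3 aff III-1×III-2: X^kY
⇒ K over [I-1,I-2,II-1,II-2,III-1,III-2,IV-1,IV-2,IV-3]: 6 consistent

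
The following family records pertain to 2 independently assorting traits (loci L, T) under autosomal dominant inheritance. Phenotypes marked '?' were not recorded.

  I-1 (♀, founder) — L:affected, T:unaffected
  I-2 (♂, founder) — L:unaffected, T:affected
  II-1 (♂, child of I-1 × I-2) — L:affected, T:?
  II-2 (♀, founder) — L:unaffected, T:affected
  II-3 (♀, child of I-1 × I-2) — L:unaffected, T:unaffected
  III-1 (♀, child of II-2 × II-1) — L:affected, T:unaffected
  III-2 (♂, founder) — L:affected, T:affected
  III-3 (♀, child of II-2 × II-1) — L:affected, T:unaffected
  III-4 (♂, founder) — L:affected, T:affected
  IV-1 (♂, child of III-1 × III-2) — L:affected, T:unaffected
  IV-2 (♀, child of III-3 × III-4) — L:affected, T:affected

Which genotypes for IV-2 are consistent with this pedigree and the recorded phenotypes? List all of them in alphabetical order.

IV-2 ∈ {LL Tt, Ll Tt}

L/I-1 aff ·: Ll
L/I-2 un ·: ll
L/II-1 aff I-1×I-2: Ll
L/II-2 un ·: ll
L/II-3 un I-1×I-2: ll
L/III-1 aff II-2×II-1: Ll
L/III-2 aff ·: Ll|LL
L/III-3 aff II-2×II-1: Ll
L/III-4 aff ·: Ll|LL
L/IV-1 aff III-1×III-2: Ll|LL
L/IV-2 aff III-3×III-4: Ll|LL
⇒ L over [I-1,I-2,II-1,II-2,II-3,III-1,III-2,III-3,III-4,IV-1,IV-2]: 16 consistent
T/I-1 un ·: tt
T/I-2 aff ·: Tt
T/II-1 ? I-1×I-2: tt|Tt
T/II-2 aff ·: Tt
T/II-3 un I-1×I-2: tt
T/III-1 un II-2×II-1: tt
T/III-2 aff ·: Tt
T/III-3 un II-2×II-1: tt
T/III-4 aff ·: Tt|TT
T/IV-1 un III-1×III-2: tt
T/IV-2 aff III-3×III-4: Tt
⇒ T over [I-1,I-2,II-1,II-2,II-3,III-1,III-2,III-3,III-4,IV-1,IV-2]: 4 consistent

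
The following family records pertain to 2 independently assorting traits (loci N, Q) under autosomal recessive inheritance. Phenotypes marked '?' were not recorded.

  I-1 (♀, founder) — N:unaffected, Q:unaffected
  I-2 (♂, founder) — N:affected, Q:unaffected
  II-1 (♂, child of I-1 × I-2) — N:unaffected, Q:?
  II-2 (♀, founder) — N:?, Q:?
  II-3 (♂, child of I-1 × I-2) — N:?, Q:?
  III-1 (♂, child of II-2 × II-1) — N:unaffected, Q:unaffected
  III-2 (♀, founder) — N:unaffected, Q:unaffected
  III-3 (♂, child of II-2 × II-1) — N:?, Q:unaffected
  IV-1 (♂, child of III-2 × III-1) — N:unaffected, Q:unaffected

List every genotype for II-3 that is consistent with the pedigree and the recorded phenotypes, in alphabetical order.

II-3 ∈ {Nn QQ, Nn Qq, Nn qq, nn QQ, nn Qq, nn qq}

N/I-1 un ·: NN|Nn
N/I-2 aff ·: nn
N/II-1 un I-1×I-2: Nn
N/II-2 ? ·: NN|Nn|nn
N/II-3 ? I-1×I-2: Nn|nn
N/III-1 un II-2×II-1: NN|Nn
N/III-2 un ·: NN|Nn
N/III-3 ? II-2×II-1: NN|Nn|nn
N/IV-1 un III-2×III-1: NN|Nn
⇒ N over [I-1,I-2,II-1,II-2,II-3,III-1,III-2,III-3,IV-1]: 129 consistent
Q/I-1 un ·: QQ|Qq
Q/I-2 un ·: QQ|Qq
Q/II-1 ? I-1×I-2: QQ|Qq|qq
Q/II-2 ? ·: QQ|Qq|qq
Q/II-3 ? I-1×I-2: QQ|Qq|qq
Q/III-1 un II-2×II-1: QQ|Qq
Q/III-2 un ·: QQ|Qq
Q/III-3 un II-2×II-1: QQ|Qq
Q/IV-1 un III-2×III-1: QQ|Qq
⇒ Q over [I-1,I-2,II-1,II-2,II-3,III-1,III-2,III-3,IV-1]: 416 consistent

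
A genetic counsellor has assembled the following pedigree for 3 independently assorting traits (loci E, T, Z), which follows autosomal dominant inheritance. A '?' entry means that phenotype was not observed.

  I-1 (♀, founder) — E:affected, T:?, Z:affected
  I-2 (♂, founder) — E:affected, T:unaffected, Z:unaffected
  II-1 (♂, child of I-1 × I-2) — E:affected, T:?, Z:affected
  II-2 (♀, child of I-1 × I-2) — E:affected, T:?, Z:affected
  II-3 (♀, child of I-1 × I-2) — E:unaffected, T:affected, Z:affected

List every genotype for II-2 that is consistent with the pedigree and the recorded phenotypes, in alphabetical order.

E/I-1 aff ·: Ee
E/I-2 aff ·: Ee
E/II-1 aff I-1×I-2: Ee|EE
E/II-2 aff I-1×I-2: Ee|EE
E/II-3 un I-1×I-2: ee
⇒ E over [I-1,I-2,II-1,II-2,II-3]: 4 consistent
T/I-1 ? ·: Tt|TT
T/I-2 un ·: tt
T/II-1 ? I-1×I-2: tt|Tt
T/II-2 ? I-1×I-2: tt|Tt
T/II-3 aff I-1×I-2: Tt
⇒ T over [I-1,I-2,II-1,II-2,II-3]: 5 consistent
Z/I-1 aff ·: Zz|ZZ
Z/I-2 un ·: zz
Z/II-1 aff I-1×I-2: Zz
Z/II-2 aff I-1×I-2: Zz
Z/II-3 aff I-1×I-2: Zz
⇒ Z over [I-1,I-2,II-1,II-2,II-3]: 2 consistent

II-2 ∈ {EE Tt Zz, EE tt Zz, Ee Tt Zz, Ee tt Zz}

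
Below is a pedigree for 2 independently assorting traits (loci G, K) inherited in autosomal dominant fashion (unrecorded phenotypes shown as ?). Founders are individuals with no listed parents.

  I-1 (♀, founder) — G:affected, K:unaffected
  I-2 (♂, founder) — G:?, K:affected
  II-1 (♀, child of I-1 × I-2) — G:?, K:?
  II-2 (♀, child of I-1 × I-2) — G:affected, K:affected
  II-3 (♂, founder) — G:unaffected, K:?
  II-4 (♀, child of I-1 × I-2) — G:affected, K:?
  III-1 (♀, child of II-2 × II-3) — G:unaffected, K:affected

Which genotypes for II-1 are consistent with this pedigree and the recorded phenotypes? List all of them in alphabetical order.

II-1 ∈ {GG Kk, GG kk, Gg Kk, Gg kk, gg Kk, gg kk}

G/I-1 aff ·: Gg|GG
G/I-2 ? ·: gg|Gg|GG
G/II-1 ? I-1×I-2: gg|Gg|GG
G/II-2 aff I-1×I-2: Gg
G/II-3 un ·: gg
G/II-4 aff I-1×I-2: Gg|GG
G/III-1 un II-2×II-3: gg
⇒ G over [I-1,I-2,II-1,II-2,II-3,II-4,III-1]: 17 consistent
K/I-1 un ·: kk
K/I-2 aff ·: Kk|KK
K/II-1 ? I-1×I-2: kk|Kk
K/II-2 aff I-1×I-2: Kk
K/II-3 ? ·: kk|Kk|KK
K/II-4 ? I-1×I-2: kk|Kk
K/III-1 aff II-2×II-3: Kk|KK
⇒ K over [I-1,I-2,II-1,II-2,II-3,II-4,III-1]: 25 consistent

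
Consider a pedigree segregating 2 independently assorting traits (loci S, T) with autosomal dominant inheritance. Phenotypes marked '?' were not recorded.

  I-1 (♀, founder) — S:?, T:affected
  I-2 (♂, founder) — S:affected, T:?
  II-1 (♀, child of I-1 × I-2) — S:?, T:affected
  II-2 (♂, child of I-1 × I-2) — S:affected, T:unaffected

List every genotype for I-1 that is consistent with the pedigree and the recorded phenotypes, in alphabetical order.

I-1 ∈ {SS Tt, Ss Tt, ss Tt}

S/I-1 ? ·: ss|Ss|SS
S/I-2 aff ·: Ss|SS
S/II-1 ? I-1×I-2: ss|Ss|SS
S/II-2 aff I-1×I-2: Ss|SS
⇒ S over [I-1,I-2,II-1,II-2]: 18 consistent
T/I-1 aff ·: Tt
T/I-2 ? ·: tt|Tt
T/II-1 aff I-1×I-2: Tt|TT
T/II-2 un I-1×I-2: tt
⇒ T over [I-1,I-2,II-1,II-2]: 3 consistent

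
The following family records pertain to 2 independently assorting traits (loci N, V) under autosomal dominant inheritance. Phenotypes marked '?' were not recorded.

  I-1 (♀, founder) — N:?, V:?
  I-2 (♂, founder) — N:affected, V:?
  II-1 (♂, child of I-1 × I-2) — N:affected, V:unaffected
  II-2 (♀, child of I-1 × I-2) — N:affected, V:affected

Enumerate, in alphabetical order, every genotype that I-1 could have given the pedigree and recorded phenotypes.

N/I-1 ? ·: nn|Nn|NN
N/I-2 aff ·: Nn|NN
N/II-1 aff I-1×I-2: Nn|NN
N/II-2 aff I-1×I-2: Nn|NN
⇒ N over [I-1,I-2,II-1,II-2]: 15 consistent
V/I-1 ? ·: vv|Vv
V/I-2 ? ·: vv|Vv
V/II-1 un I-1×I-2: vv
V/II-2 aff I-1×I-2: Vv|VV
⇒ V over [I-1,I-2,II-1,II-2]: 4 consistent

I-1 ∈ {NN Vv, NN vv, Nn Vv, Nn vv, nn Vv, nn vv}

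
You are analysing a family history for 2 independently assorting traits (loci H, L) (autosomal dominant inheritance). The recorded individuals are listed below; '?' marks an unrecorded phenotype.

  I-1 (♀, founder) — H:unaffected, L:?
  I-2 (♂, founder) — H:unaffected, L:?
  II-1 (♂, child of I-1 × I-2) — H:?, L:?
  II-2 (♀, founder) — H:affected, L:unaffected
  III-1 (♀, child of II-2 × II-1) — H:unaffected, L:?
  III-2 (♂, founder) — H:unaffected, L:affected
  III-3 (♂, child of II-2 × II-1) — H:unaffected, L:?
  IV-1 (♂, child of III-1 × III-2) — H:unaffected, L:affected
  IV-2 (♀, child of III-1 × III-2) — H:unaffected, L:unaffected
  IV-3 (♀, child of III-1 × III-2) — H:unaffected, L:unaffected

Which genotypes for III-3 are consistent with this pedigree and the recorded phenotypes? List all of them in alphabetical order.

H/I-1 un ·: hh
H/I-2 un ·: hh
H/II-1 ? I-1×I-2: hh
H/II-2 aff ·: Hh
H/III-1 un II-2×II-1: hh
H/III-2 un ·: hh
H/III-3 un II-2×II-1: hh
H/IV-1 un III-1×III-2: hh
H/IV-2 un III-1×III-2: hh
H/IV-3 un III-1×III-2: hh
⇒ H over [I-1,I-2,II-1,II-2,III-1,III-2,III-3,IV-1,IV-2,IV-3]: 1 consistent
L/I-1 ? ·: ll|Ll|LL
L/I-2 ? ·: ll|Ll|LL
L/II-1 ? I-1×I-2: ll|Ll|LL
L/II-2 un ·: ll
L/III-1 ? II-2×II-1: ll|Ll
L/III-2 aff ·: Ll
L/III-3 ? II-2×II-1: ll|Ll
L/IV-1 aff III-1×III-2: Ll|LL
L/IV-2 un III-1×III-2: ll
L/IV-3 un III-1×III-2: ll
⇒ L over [I-1,I-2,II-1,II-2,III-1,III-2,III-3,IV-1,IV-2,IV-3]: 54 consistent

III-3 ∈ {hh Ll, hh ll}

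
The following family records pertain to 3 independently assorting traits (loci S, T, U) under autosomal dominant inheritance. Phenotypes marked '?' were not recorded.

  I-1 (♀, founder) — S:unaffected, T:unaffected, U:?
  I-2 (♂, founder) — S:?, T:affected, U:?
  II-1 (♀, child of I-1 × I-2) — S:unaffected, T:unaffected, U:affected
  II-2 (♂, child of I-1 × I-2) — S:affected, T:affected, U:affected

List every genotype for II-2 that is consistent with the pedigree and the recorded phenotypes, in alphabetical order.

S/I-1 un ·: ss
S/I-2 ? ·: Ss
S/II-1 un I-1×I-2: ss
S/II-2 aff I-1×I-2: Ss
⇒ S over [I-1,I-2,II-1,II-2]: 1 consistent
T/I-1 un ·: tt
T/I-2 aff ·: Tt
T/II-1 un I-1×I-2: tt
T/II-2 aff I-1×I-2: Tt
⇒ T over [I-1,I-2,II-1,II-2]: 1 consistent
U/I-1 ? ·: uu|Uu|UU
U/I-2 ? ·: uu|Uu|UU
U/II-1 aff I-1×I-2: Uu|UU
U/II-2 aff I-1×I-2: Uu|UU
⇒ U over [I-1,I-2,II-1,II-2]: 17 consistent

II-2 ∈ {Ss Tt UU, Ss Tt Uu}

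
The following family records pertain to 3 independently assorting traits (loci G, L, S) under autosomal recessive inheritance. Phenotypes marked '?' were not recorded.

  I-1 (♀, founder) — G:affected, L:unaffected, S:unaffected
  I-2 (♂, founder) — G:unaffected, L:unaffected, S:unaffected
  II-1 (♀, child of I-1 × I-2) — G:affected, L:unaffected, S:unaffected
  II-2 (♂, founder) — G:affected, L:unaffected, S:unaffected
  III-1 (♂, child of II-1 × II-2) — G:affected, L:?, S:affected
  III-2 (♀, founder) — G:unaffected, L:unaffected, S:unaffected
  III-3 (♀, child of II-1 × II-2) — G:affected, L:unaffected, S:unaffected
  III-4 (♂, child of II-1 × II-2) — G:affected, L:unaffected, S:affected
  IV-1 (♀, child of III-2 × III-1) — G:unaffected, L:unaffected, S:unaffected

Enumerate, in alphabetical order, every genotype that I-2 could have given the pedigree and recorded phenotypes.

G/I-1 aff ·: gg
G/I-2 un ·: Gg
G/II-1 aff I-1×I-2: gg
G/II-2 aff ·: gg
G/III-1 aff II-1×II-2: gg
G/III-2 un ·: GG|Gg
G/III-3 aff II-1×II-2: gg
G/III-4 aff II-1×II-2: gg
G/IV-1 un III-2×III-1: Gg
⇒ G over [I-1,I-2,II-1,II-2,III-1,III-2,III-3,III-4,IV-1]: 2 consistent
L/I-1 un ·: LL|Ll
L/I-2 un ·: LL|Ll
L/II-1 un I-1×I-2: LL|Ll
L/II-2 un ·: LL|Ll
L/III-1 ? II-1×II-2: LL|Ll|ll
L/III-2 un ·: LL|Ll
L/III-3 un II-1×II-2: LL|Ll
L/III-4 un II-1×II-2: LL|Ll
L/IV-1 un III-2×III-1: LL|Ll
⇒ L over [I-1,I-2,II-1,II-2,III-1,III-2,III-3,III-4,IV-1]: 316 consistent
S/I-1 un ·: SS|Ss
S/I-2 un ·: SS|Ss
S/II-1 un I-1×I-2: Ss
S/II-2 un ·: Ss
S/III-1 aff II-1×II-2: ss
S/III-2 un ·: SS|Ss
S/III-3 un II-1×II-2: SS|Ss
S/III-4 aff II-1×II-2: ss
S/IV-1 un III-2×III-1: Ss
⇒ S over [I-1,I-2,II-1,II-2,III-1,III-2,III-3,III-4,IV-1]: 12 consistent

I-2 ∈ {Gg LL SS, Gg LL Ss, Gg Ll SS, Gg Ll Ss}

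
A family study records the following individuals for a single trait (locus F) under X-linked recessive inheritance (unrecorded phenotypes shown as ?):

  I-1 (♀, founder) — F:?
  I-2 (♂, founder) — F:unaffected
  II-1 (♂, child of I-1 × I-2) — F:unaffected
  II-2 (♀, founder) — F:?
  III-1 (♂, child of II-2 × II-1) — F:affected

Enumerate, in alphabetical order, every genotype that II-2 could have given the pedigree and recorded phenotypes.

F/I-1 ? ·: X^FX^F|X^FX^f
F/I-2 un ·: X^FY
F/II-1 un I-1×I-2: X^FY
F/II-2 ? ·: X^FX^f|X^fX^f
F/III-1 aff II-2×II-1: X^fY
⇒ F over [I-1,I-2,II-1,II-2,III-1]: 4 consistent

II-2 ∈ {X^FX^f, X^fX^f}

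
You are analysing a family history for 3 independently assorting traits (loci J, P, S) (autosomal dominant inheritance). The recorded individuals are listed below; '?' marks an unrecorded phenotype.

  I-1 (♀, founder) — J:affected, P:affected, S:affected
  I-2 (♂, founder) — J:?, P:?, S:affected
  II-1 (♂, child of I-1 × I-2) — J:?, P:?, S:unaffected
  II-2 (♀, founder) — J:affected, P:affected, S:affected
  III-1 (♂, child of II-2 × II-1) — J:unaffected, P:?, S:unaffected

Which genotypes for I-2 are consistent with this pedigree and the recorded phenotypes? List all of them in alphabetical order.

I-2 ∈ {JJ PP Ss, JJ Pp Ss, JJ pp Ss, Jj PP Ss, Jj Pp Ss, Jj pp Ss, jj PP Ss, jj Pp Ss, jj pp Ss}

J/I-1 aff ·: Jj|JJ
J/I-2 ? ·: jj|Jj|JJ
J/II-1 ? I-1×I-2: jj|Jj
J/II-2 aff ·: Jj
J/III-1 un II-2×II-1: jj
⇒ J over [I-1,I-2,II-1,II-2,III-1]: 7 consistent
P/I-1 aff ·: Pp|PP
P/I-2 ? ·: pp|Pp|PP
P/II-1 ? I-1×I-2: pp|Pp|PP
P/II-2 aff ·: Pp|PP
P/III-1 ? II-2×II-1: pp|Pp|PP
⇒ P over [I-1,I-2,II-1,II-2,III-1]: 43 consistent
S/I-1 aff ·: Ss
S/I-2 aff ·: Ss
S/II-1 un I-1×I-2: ss
S/II-2 aff ·: Ss
S/III-1 un II-2×II-1: ss
⇒ S over [I-1,I-2,II-1,II-2,III-1]: 1 consistent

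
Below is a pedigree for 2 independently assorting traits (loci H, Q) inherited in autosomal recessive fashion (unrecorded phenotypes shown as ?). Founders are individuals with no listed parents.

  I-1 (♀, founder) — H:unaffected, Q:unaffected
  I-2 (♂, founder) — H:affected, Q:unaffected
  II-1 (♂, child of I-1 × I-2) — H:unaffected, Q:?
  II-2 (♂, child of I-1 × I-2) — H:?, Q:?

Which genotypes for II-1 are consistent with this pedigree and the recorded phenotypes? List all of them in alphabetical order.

II-1 ∈ {Hh QQ, Hh Qq, Hh qq}

H/I-1 un ·: HH|Hh
H/I-2 aff ·: hh
H/II-1 un I-1×I-2: Hh
H/II-2 ? I-1×I-2: Hh|hh
⇒ H over [I-1,I-2,II-1,II-2]: 3 consistent
Q/I-1 un ·: QQ|Qq
Q/I-2 un ·: QQ|Qq
Q/II-1 ? I-1×I-2: QQ|Qq|qq
Q/II-2 ? I-1×I-2: QQ|Qq|qq
⇒ Q over [I-1,I-2,II-1,II-2]: 18 consistent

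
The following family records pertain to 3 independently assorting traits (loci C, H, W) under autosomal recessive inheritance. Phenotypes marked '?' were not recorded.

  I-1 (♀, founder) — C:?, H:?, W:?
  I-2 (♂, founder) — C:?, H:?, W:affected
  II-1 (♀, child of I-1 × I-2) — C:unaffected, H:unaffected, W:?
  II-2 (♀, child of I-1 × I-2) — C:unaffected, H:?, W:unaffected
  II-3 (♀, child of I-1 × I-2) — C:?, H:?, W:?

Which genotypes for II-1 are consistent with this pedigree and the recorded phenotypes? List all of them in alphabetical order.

II-1 ∈ {CC HH Ww, CC HH ww, CC Hh Ww, CC Hh ww, Cc HH Ww, Cc HH ww, Cc Hh Ww, Cc Hh ww}

C/I-1 ? ·: CC|Cc|cc
C/I-2 ? ·: CC|Cc|cc
C/II-1 un I-1×I-2: CC|Cc
C/II-2 un I-1×I-2: CC|Cc
C/II-3 ? I-1×I-2: CC|Cc|cc
⇒ C over [I-1,I-2,II-1,II-2,II-3]: 35 consistent
H/I-1 ? ·: HH|Hh|hh
H/I-2 ? ·: HH|Hh|hh
H/II-1 un I-1×I-2: HH|Hh
H/II-2 ? I-1×I-2: HH|Hh|hh
H/II-3 ? I-1×I-2: HH|Hh|hh
⇒ H over [I-1,I-2,II-1,II-2,II-3]: 45 consistent
W/I-1 ? ·: WW|Ww
W/I-2 aff ·: ww
W/II-1 ? I-1×I-2: Ww|ww
W/II-2 un I-1×I-2: Ww
W/II-3 ? I-1×I-2: Ww|ww
⇒ W over [I-1,I-2,II-1,II-2,II-3]: 5 consistent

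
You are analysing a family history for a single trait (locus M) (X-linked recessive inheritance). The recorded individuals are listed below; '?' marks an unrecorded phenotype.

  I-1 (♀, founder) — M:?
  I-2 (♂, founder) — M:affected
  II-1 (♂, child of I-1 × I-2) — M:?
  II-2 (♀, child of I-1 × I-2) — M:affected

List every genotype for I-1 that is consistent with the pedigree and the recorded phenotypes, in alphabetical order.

M/I-1 ? ·: X^MX^m|X^mX^m
M/I-2 aff ·: X^mY
M/II-1 ? I-1×I-2: X^MY|X^mY
M/II-2 aff I-1×I-2: X^mX^m
⇒ M over [I-1,I-2,II-1,II-2]: 3 consistent

I-1 ∈ {X^MX^m, X^mX^m}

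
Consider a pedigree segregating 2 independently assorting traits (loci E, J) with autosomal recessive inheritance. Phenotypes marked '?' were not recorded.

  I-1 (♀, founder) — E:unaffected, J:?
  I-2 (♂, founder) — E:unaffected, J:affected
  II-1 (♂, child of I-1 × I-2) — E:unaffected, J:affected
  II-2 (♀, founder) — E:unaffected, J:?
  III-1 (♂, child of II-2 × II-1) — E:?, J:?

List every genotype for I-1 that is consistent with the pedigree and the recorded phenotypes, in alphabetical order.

E/I-1 un ·: EE|Ee
E/I-2 un ·: EE|Ee
E/II-1 un I-1×I-2: EE|Ee
E/II-2 un ·: EE|Ee
E/III-1 ? II-2×II-1: EE|Ee|ee
⇒ E over [I-1,I-2,II-1,II-2,III-1]: 27 consistent
J/I-1 ? ·: Jj|jj
J/I-2 aff ·: jj
J/II-1 aff I-1×I-2: jj
J/II-2 ? ·: JJ|Jj|jj
J/III-1 ? II-2×II-1: Jj|jj
⇒ J over [I-1,I-2,II-1,II-2,III-1]: 8 consistent

I-1 ∈ {EE Jj, EE jj, Ee Jj, Ee jj}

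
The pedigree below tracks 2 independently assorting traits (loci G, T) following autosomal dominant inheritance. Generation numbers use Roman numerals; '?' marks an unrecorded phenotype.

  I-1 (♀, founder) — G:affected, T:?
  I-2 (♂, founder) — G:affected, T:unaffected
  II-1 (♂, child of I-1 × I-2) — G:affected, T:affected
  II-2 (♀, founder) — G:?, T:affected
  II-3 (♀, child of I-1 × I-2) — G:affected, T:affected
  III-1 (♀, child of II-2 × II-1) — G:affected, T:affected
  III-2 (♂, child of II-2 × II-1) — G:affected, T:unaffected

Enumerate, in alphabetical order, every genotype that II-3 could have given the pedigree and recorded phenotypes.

G/I-1 aff ·: Gg|GG
G/I-2 aff ·: Gg|GG
G/II-1 aff I-1×I-2: Gg|GG
G/II-2 ? ·: gg|Gg|GG
G/II-3 aff I-1×I-2: Gg|GG
G/III-1 aff II-2×II-1: Gg|GG
G/III-2 aff II-2×II-1: Gg|GG
⇒ G over [I-1,I-2,II-1,II-2,II-3,III-1,III-2]: 96 consistent
T/I-1 ? ·: Tt|TT
T/I-2 un ·: tt
T/II-1 aff I-1×I-2: Tt
T/II-2 aff ·: Tt
T/II-3 aff I-1×I-2: Tt
T/III-1 aff II-2×II-1: Tt|TT
T/III-2 un II-2×II-1: tt
⇒ T over [I-1,I-2,II-1,II-2,II-3,III-1,III-2]: 4 consistent

II-3 ∈ {GG Tt, Gg Tt}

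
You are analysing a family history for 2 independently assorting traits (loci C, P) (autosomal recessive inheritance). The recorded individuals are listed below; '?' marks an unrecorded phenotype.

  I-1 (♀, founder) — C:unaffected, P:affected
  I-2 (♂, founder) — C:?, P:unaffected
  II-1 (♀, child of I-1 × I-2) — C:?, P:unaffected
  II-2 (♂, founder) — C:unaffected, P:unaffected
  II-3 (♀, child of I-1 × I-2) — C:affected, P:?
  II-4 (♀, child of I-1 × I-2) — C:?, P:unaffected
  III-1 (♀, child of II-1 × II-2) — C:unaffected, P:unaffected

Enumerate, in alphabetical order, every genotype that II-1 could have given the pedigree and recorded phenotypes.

C/I-1 un ·: Cc
C/I-2 ? ·: Cc|cc
C/II-1 ? I-1×I-2: CC|Cc|cc
C/II-2 un ·: CC|Cc
C/II-3 aff I-1×I-2: cc
C/II-4 ? I-1×I-2: CC|Cc|cc
C/III-1 un II-1×II-2: CC|Cc
⇒ C over [I-1,I-2,II-1,II-2,II-3,II-4,III-1]: 39 consistent
P/I-1 aff ·: pp
P/I-2 un ·: PP|Pp
P/II-1 un I-1×I-2: Pp
P/II-2 un ·: PP|Pp
P/II-3 ? I-1×I-2: Pp|pp
P/II-4 un I-1×I-2: Pp
P/III-1 un II-1×II-2: PP|Pp
⇒ P over [I-1,I-2,II-1,II-2,II-3,II-4,III-1]: 12 consistent

II-1 ∈ {CC Pp, Cc Pp, cc Pp}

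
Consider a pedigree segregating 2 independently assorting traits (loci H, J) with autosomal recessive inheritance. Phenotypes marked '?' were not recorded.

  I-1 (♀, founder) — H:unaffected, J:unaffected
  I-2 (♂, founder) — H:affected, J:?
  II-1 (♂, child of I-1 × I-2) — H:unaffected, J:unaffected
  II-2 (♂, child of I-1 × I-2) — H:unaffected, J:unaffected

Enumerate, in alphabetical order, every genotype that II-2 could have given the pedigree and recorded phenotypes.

II-2 ∈ {Hh JJ, Hh Jj}

H/I-1 un ·: HH|Hh
H/I-2 aff ·: hh
H/II-1 un I-1×I-2: Hh
H/II-2 un I-1×I-2: Hh
⇒ H over [I-1,I-2,II-1,II-2]: 2 consistent
J/I-1 un ·: JJ|Jj
J/I-2 ? ·: JJ|Jj|jj
J/II-1 un I-1×I-2: JJ|Jj
J/II-2 un I-1×I-2: JJ|Jj
⇒ J over [I-1,I-2,II-1,II-2]: 15 consistent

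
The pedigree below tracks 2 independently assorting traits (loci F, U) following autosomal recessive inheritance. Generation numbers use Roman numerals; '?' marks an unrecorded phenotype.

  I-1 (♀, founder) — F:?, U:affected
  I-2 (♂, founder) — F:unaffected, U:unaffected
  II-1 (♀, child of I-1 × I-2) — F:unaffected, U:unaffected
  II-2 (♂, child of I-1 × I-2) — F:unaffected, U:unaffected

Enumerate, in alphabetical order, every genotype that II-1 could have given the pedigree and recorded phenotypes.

F/I-1 ? ·: FF|Ff|ff
F/I-2 un ·: FF|Ff
F/II-1 un I-1×I-2: FF|Ff
F/II-2 un I-1×I-2: FF|Ff
⇒ F over [I-1,I-2,II-1,II-2]: 15 consistent
U/I-1 aff ·: uu
U/I-2 un ·: UU|Uu
U/II-1 un I-1×I-2: Uu
U/II-2 un I-1×I-2: Uu
⇒ U over [I-1,I-2,II-1,II-2]: 2 consistent

II-1 ∈ {FF Uu, Ff Uu}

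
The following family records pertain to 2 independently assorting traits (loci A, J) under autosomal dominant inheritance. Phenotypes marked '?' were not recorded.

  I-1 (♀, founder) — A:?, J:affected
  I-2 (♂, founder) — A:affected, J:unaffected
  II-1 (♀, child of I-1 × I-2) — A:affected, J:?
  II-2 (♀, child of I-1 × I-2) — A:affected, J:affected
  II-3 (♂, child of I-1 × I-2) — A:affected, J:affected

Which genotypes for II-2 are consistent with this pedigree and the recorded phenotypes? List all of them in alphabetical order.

II-2 ∈ {AA Jj, Aa Jj}

A/I-1 ? ·: aa|Aa|AA
A/I-2 aff ·: Aa|AA
A/II-1 aff I-1×I-2: Aa|AA
A/II-2 aff I-1×I-2: Aa|AA
A/II-3 aff I-1×I-2: Aa|AA
⇒ A over [I-1,I-2,II-1,II-2,II-3]: 27 consistent
J/I-1 aff ·: Jj|JJ
J/I-2 un ·: jj
J/II-1 ? I-1×I-2: jj|Jj
J/II-2 aff I-1×I-2: Jj
J/II-3 aff I-1×I-2: Jj
⇒ J over [I-1,I-2,II-1,II-2,II-3]: 3 consistent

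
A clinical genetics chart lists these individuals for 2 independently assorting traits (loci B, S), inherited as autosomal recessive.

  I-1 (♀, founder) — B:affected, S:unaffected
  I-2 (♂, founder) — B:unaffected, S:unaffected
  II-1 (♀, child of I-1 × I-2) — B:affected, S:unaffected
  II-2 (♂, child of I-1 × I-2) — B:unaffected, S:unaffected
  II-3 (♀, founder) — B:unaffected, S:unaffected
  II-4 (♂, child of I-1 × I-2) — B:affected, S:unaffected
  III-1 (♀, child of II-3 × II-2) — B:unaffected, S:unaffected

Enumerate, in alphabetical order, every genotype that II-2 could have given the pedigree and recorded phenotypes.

B/I-1 aff ·: bb
B/I-2 un ·: Bb
B/II-1 aff I-1×I-2: bb
B/II-2 un I-1×I-2: Bb
B/II-3 un ·: BB|Bb
B/II-4 aff I-1×I-2: bb
B/III-1 un II-3×II-2: BB|Bb
⇒ B over [I-1,I-2,II-1,II-2,II-3,II-4,III-1]: 4 consistent
S/I-1 un ·: SS|Ss
S/I-2 un ·: SS|Ss
S/II-1 un I-1×I-2: SS|Ss
S/II-2 un I-1×I-2: SS|Ss
S/II-3 un ·: SS|Ss
S/II-4 un I-1×I-2: SS|Ss
S/III-1 un II-3×II-2: SS|Ss
⇒ S over [I-1,I-2,II-1,II-2,II-3,II-4,III-1]: 87 consistent

II-2 ∈ {Bb SS, Bb Ss}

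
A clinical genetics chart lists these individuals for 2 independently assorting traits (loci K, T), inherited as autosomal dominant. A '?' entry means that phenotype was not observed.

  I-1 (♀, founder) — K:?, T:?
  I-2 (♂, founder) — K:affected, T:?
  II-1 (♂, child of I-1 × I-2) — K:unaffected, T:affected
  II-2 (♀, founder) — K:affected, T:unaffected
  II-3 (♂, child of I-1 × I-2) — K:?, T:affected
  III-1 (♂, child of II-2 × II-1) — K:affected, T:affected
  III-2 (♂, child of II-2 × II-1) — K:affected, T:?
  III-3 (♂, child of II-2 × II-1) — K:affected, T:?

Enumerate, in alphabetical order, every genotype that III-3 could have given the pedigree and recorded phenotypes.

K/I-1 ? ·: kk|Kk
K/I-2 aff ·: Kk
K/II-1 un I-1×I-2: kk
K/II-2 aff ·: Kk|KK
K/II-3 ? I-1×I-2: kk|Kk|KK
K/III-1 aff II-2×II-1: Kk
K/III-2 aff II-2×II-1: Kk
K/III-3 aff II-2×II-1: Kk
⇒ K over [I-1,I-2,II-1,II-2,II-3,III-1,III-2,III-3]: 10 consistent
T/I-1 ? ·: tt|Tt|TT
T/I-2 ? ·: tt|Tt|TT
T/II-1 aff I-1×I-2: Tt|TT
T/II-2 un ·: tt
T/II-3 aff I-1×I-2: Tt|TT
T/III-1 aff II-2×II-1: Tt
T/III-2 ? II-2×II-1: tt|Tt
T/III-3 ? II-2×II-1: tt|Tt
⇒ T over [I-1,I-2,II-1,II-2,II-3,III-1,III-2,III-3]: 47 consistent

III-3 ∈ {Kk Tt, Kk tt}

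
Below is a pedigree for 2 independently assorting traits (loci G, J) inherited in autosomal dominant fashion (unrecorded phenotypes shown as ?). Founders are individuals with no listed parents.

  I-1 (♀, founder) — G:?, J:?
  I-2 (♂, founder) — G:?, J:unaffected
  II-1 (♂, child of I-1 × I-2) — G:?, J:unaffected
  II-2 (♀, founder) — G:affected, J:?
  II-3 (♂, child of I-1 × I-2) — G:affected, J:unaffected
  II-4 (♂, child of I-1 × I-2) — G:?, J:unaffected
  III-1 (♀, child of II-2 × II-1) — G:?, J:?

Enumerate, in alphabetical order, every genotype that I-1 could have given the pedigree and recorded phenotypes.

G/I-1 ? ·: gg|Gg|GG
G/I-2 ? ·: gg|Gg|GG
G/II-1 ? I-1×I-2: gg|Gg|GG
G/II-2 aff ·: Gg|GG
G/II-3 aff I-1×I-2: Gg|GG
G/II-4 ? I-1×I-2: gg|Gg|GG
G/III-1 ? II-2×II-1: gg|Gg|GG
⇒ G over [I-1,I-2,II-1,II-2,II-3,II-4,III-1]: 175 consistent
J/I-1 ? ·: jj|Jj
J/I-2 un ·: jj
J/II-1 un I-1×I-2: jj
J/II-2 ? ·: jj|Jj|JJ
J/II-3 un I-1×I-2: jj
J/II-4 un I-1×I-2: jj
J/III-1 ? II-2×II-1: jj|Jj
⇒ J over [I-1,I-2,II-1,II-2,II-3,II-4,III-1]: 8 consistent

I-1 ∈ {GG Jj, GG jj, Gg Jj, Gg jj, gg Jj, gg jj}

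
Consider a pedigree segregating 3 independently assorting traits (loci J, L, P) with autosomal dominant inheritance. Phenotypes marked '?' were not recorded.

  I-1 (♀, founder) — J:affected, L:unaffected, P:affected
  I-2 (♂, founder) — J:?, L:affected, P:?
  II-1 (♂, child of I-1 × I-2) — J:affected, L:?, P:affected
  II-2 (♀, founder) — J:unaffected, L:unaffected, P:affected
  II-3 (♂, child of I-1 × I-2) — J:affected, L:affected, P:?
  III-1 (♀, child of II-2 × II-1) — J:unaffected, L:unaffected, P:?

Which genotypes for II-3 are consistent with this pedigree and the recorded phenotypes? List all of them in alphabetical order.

II-3 ∈ {JJ Ll PP, JJ Ll Pp, JJ Ll pp, Jj Ll PP, Jj Ll Pp, Jj Ll pp}

J/I-1 aff ·: Jj|JJ
J/I-2 ? ·: jj|Jj|JJ
J/II-1 aff I-1×I-2: Jj
J/II-2 un ·: jj
J/II-3 aff I-1×I-2: Jj|JJ
J/III-1 un II-2×II-1: jj
⇒ J over [I-1,I-2,II-1,II-2,II-3,III-1]: 8 consistent
L/I-1 un ·: ll
L/I-2 aff ·: Ll|LL
L/II-1 ? I-1×I-2: ll|Ll
L/II-2 un ·: ll
L/II-3 aff I-1×I-2: Ll
L/III-1 un II-2×II-1: ll
⇒ L over [I-1,I-2,II-1,II-2,II-3,III-1]: 3 consistent
P/I-1 aff ·: Pp|PP
P/I-2 ? ·: pp|Pp|PP
P/II-1 aff I-1×I-2: Pp|PP
P/II-2 aff ·: Pp|PP
P/II-3 ? I-1×I-2: pp|Pp|PP
P/III-1 ? II-2×II-1: pp|Pp|PP
⇒ P over [I-1,I-2,II-1,II-2,II-3,III-1]: 74 consistent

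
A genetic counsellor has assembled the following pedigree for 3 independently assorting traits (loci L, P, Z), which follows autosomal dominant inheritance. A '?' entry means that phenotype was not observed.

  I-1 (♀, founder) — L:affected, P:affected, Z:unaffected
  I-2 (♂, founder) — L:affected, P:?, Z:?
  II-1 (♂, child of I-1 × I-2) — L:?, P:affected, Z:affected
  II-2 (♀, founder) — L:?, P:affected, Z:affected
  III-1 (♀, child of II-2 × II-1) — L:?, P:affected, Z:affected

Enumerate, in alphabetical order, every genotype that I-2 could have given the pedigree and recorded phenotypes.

I-2 ∈ {LL PP ZZ, LL PP Zz, LL Pp ZZ, LL Pp Zz, LL pp ZZ, LL pp Zz, Ll PP ZZ, Ll PP Zz, Ll Pp ZZ, Ll Pp Zz, Ll pp ZZ, Ll pp Zz}

L/I-1 aff ·: Ll|LL
L/I-2 aff ·: Ll|LL
L/II-1 ? I-1×I-2: ll|Ll|LL
L/II-2 ? ·: ll|Ll|LL
L/III-1 ? II-2×II-1: ll|Ll|LL
⇒ L over [I-1,I-2,II-1,II-2,III-1]: 41 consistent
P/I-1 aff ·: Pp|PP
P/I-2 ? ·: pp|Pp|PP
P/II-1 aff I-1×I-2: Pp|PP
P/II-2 aff ·: Pp|PP
P/III-1 aff II-2×II-1: Pp|PP
⇒ P over [I-1,I-2,II-1,II-2,III-1]: 32 consistent
Z/I-1 un ·: zz
Z/I-2 ? ·: Zz|ZZ
Z/II-1 aff I-1×I-2: Zz
Z/II-2 aff ·: Zz|ZZ
Z/III-1 aff II-2×II-1: Zz|ZZ
⇒ Z over [I-1,I-2,II-1,II-2,III-1]: 8 consistent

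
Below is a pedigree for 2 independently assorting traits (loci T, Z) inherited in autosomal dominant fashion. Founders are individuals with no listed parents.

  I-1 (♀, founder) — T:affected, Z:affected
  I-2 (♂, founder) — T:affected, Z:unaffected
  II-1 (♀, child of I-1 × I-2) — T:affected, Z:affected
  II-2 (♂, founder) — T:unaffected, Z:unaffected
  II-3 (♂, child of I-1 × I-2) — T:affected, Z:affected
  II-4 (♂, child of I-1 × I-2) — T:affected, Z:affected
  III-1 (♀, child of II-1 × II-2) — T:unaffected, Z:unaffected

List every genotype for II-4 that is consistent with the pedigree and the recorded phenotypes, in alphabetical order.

T/I-1 aff ·: Tt|TT
T/I-2 aff ·: Tt|TT
T/II-1 aff I-1×I-2: Tt
T/II-2 un ·: tt
T/II-3 aff I-1×I-2: Tt|TT
T/II-4 aff I-1×I-2: Tt|TT
T/III-1 un II-1×II-2: tt
⇒ T over [I-1,I-2,II-1,II-2,II-3,II-4,III-1]: 12 consistent
Z/I-1 aff ·: Zz|ZZ
Z/I-2 un ·: zz
Z/II-1 aff I-1×I-2: Zz
Z/II-2 un ·: zz
Z/II-3 aff I-1×I-2: Zz
Z/II-4 aff I-1×I-2: Zz
Z/III-1 un II-1×II-2: zz
⇒ Z over [I-1,I-2,II-1,II-2,II-3,II-4,III-1]: 2 consistent

II-4 ∈ {TT Zz, Tt Zz}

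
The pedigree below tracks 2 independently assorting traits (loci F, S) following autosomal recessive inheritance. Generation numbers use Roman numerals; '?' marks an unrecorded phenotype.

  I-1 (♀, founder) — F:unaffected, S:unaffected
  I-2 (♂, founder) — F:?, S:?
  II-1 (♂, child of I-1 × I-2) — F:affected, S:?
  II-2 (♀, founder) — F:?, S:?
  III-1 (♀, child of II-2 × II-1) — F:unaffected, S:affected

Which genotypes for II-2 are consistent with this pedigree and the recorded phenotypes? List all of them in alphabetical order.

II-2 ∈ {FF Ss, FF ss, Ff Ss, Ff ss}

F/I-1 un ·: Ff
F/I-2 ? ·: Ff|ff
F/II-1 aff I-1×I-2: ff
F/II-2 ? ·: FF|Ff
F/III-1 un II-2×II-1: Ff
⇒ F over [I-1,I-2,II-1,II-2,III-1]: 4 consistent
S/I-1 un ·: SS|Ss
S/I-2 ? ·: SS|Ss|ss
S/II-1 ? I-1×I-2: Ss|ss
S/II-2 ? ·: Ss|ss
S/III-1 aff II-2×II-1: ss
⇒ S over [I-1,I-2,II-1,II-2,III-1]: 14 consistent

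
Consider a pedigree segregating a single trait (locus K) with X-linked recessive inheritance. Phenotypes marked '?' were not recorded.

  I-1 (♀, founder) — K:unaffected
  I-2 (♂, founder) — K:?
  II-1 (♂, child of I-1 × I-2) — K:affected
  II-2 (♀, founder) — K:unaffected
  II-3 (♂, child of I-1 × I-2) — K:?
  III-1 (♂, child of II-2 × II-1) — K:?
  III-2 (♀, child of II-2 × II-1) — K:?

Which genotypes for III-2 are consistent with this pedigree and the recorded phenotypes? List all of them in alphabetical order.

K/I-1 un ·: X^KX^k
K/I-2 ? ·: X^KY|X^kY
K/II-1 aff I-1×I-2: X^kY
K/II-2 un ·: X^KX^K|X^KX^k
K/II-3 ? I-1×I-2: X^KY|X^kY
K/III-1 ? II-2×II-1: X^KY|X^kY
K/III-2 ? II-2×II-1: X^KX^k|X^kX^k
⇒ K over [I-1,I-2,II-1,II-2,II-3,III-1,III-2]: 20 consistent

III-2 ∈ {X^KX^k, X^kX^k}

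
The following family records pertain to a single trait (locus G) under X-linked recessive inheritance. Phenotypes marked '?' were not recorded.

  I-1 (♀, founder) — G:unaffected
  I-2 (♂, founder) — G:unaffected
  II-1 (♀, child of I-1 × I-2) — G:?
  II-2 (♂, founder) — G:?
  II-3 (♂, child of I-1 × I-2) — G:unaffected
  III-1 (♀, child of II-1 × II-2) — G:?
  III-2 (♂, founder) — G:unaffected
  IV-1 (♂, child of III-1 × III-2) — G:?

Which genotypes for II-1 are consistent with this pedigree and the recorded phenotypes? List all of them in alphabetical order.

G/I-1 un ·: X^GX^G|X^GX^g
G/I-2 un ·: X^GY
G/II-1 ? I-1×I-2: X^GX^G|X^GX^g
G/II-2 ? ·: X^GY|X^gY
G/II-3 un I-1×I-2: X^GY
G/III-1 ? II-1×II-2: X^GX^G|X^GX^g|X^gX^g
G/III-2 un ·: X^GY
G/IV-1 ? III-1×III-2: X^GY|X^gY
⇒ G over [I-1,I-2,II-1,II-2,II-3,III-1,III-2,IV-1]: 12 consistent

II-1 ∈ {X^GX^G, X^GX^g}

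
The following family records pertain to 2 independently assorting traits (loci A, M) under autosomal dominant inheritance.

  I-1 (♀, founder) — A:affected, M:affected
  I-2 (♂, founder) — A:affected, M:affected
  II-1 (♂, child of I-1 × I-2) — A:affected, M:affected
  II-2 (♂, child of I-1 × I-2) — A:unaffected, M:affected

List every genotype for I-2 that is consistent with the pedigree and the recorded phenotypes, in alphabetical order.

I-2 ∈ {Aa MM, Aa Mm}

A/I-1 aff ·: Aa
A/I-2 aff ·: Aa
A/II-1 aff I-1×I-2: Aa|AA
A/II-2 un I-1×I-2: aa
⇒ A over [I-1,I-2,II-1,II-2]: 2 consistent
M/I-1 aff ·: Mm|MM
M/I-2 aff ·: Mm|MM
M/II-1 aff I-1×I-2: Mm|MM
M/II-2 aff I-1×I-2: Mm|MM
⇒ M over [I-1,I-2,II-1,II-2]: 13 consistent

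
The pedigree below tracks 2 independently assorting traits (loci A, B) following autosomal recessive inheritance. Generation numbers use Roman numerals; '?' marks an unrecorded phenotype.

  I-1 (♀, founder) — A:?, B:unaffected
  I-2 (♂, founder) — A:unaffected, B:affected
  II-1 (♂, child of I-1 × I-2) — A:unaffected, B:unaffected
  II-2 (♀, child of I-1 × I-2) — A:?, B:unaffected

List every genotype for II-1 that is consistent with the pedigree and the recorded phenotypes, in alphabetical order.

A/I-1 ? ·: AA|Aa|aa
A/I-2 un ·: AA|Aa
A/II-1 un I-1×I-2: AA|Aa
A/II-2 ? I-1×I-2: AA|Aa|aa
⇒ A over [I-1,I-2,II-1,II-2]: 18 consistent
B/I-1 un ·: BB|Bb
B/I-2 aff ·: bb
B/II-1 un I-1×I-2: Bb
B/II-2 un I-1×I-2: Bb
⇒ B over [I-1,I-2,II-1,II-2]: 2 consistent

II-1 ∈ {AA Bb, Aa Bb}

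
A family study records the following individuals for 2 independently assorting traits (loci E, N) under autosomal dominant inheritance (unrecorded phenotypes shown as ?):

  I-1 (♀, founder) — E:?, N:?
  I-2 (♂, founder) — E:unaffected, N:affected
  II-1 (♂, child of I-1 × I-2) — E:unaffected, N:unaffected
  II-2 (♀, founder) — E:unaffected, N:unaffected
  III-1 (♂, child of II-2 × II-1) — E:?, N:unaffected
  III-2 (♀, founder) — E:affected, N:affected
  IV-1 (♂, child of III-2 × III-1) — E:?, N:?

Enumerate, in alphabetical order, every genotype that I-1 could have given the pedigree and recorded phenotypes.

E/I-1 ? ·: ee|Ee
E/I-2 un ·: ee
E/II-1 un I-1×I-2: ee
E/II-2 un ·: ee
E/III-1 ? II-2×II-1: ee
E/III-2 aff ·: Ee|EE
E/IV-1 ? III-2×III-1: ee|Ee
⇒ E over [I-1,I-2,II-1,II-2,III-1,III-2,IV-1]: 6 consistent
N/I-1 ? ·: nn|Nn
N/I-2 aff ·: Nn
N/II-1 un I-1×I-2: nn
N/II-2 un ·: nn
N/III-1 un II-2×II-1: nn
N/III-2 aff ·: Nn|NN
N/IV-1 ? III-2×III-1: nn|Nn
⇒ N over [I-1,I-2,II-1,II-2,III-1,III-2,IV-1]: 6 consistent

I-1 ∈ {Ee Nn, Ee nn, ee Nn, ee nn}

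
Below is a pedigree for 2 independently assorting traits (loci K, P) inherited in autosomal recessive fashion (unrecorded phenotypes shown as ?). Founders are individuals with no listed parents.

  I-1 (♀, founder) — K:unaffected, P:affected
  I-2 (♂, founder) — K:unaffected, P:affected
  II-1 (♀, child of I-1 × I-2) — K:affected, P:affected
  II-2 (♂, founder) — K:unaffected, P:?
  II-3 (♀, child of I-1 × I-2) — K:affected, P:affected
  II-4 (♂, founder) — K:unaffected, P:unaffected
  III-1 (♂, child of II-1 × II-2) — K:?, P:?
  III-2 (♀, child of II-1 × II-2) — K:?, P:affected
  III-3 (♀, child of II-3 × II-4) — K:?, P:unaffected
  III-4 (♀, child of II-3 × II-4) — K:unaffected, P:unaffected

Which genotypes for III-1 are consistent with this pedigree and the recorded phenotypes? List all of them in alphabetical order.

K/I-1 un ·: Kk
K/I-2 un ·: Kk
K/II-1 aff I-1×I-2: kk
K/II-2 un ·: KK|Kk
K/II-3 aff I-1×I-2: kk
K/II-4 un ·: KK|Kk
K/III-1 ? II-1×II-2: Kk|kk
K/III-2 ? II-1×II-2: Kk|kk
K/III-3 ? II-3×II-4: Kk|kk
K/III-4 un II-3×II-4: Kk
⇒ K over [I-1,I-2,II-1,II-2,II-3,II-4,III-1,III-2,III-3,III-4]: 15 consistent
P/I-1 aff ·: pp
P/I-2 aff ·: pp
P/II-1 aff I-1×I-2: pp
P/II-2 ? ·: Pp|pp
P/II-3 aff I-1×I-2: pp
P/II-4 un ·: PP|Pp
P/III-1 ? II-1×II-2: Pp|pp
P/III-2 aff II-1×II-2: pp
P/III-3 un II-3×II-4: Pp
P/III-4 un II-3×II-4: Pp
⇒ P over [I-1,I-2,II-1,II-2,II-3,II-4,III-1,III-2,III-3,III-4]: 6 consistent

III-1 ∈ {Kk Pp, Kk pp, kk Pp, kk pp}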